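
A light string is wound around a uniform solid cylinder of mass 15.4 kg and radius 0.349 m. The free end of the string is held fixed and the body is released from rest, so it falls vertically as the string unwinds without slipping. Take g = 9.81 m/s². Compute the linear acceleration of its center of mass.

Translation: Mg − T = Ma. Rotation about the center: TR = Iα with I = ½MR².
With a = αR: T = (I/R²)a = (1/2)M a, so Mg = (1 + 0.5000)Ma.
a = g/(1 + 0.5000) = 9.81/1.500 = 6.540 m/s².

a ≈ 6.54 m/s²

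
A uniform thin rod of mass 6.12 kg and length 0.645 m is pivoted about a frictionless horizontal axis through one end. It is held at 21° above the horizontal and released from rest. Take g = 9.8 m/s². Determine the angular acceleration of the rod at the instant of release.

α ≈ 21.3 rad/s²

About the pivot, I = (1/3)ML² = (1/3)(6.12)(0.645)² = 0.8487 kg·m².
The weight acts at the center, a distance L/2 = 0.3225 m from the pivot; τ = Mg(L/2) cos 21° = 18.06 N·m.
α = τ/I = 18.06/0.8487 = 21.28 rad/s².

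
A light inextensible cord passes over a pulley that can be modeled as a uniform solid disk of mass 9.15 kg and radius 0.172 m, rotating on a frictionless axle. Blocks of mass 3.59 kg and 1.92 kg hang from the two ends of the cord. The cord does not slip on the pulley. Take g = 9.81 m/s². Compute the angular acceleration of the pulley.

α ≈ 9.44 rad/s²

I = ½MR² = (1/2)(9.15)(0.172)² = 0.1353 kg·m².
Heavier block: m₁g − T₁ = m₁a. Lighter block: T₂ − m₂g = m₂a.
Pulley: (T₁ − T₂)R = Iα = I(a/R), so T₁ − T₂ = (I/R²)a = (1/2)M_p a = 4.575·a.
Adding the three: (m₁ − m₂)g = (m₁ + m₂ + 4.575)a, so a = (3.59 − 1.92)(9.81)/(3.59 + 1.92 + 4.575) = 1.624 m/s².
α = a/R = 1.624/0.172 = 9.445 rad/s².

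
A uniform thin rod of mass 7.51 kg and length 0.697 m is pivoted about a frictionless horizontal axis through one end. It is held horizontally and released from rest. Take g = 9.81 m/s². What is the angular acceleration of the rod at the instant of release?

About the pivot, I = (1/3)ML² = (1/3)(7.51)(0.697)² = 1.216 kg·m².
The weight acts at the center, a distance L/2 = 0.3485 m from the pivot; τ = Mg(L/2) = 25.68 N·m.
α = τ/I = 25.68/1.216 = 21.11 rad/s².
(Equivalently α = (3g/(2L)) = 21.11 rad/s².)

α ≈ 21.1 rad/s²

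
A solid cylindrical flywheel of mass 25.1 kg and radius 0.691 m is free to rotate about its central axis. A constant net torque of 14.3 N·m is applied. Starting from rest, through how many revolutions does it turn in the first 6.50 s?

≈ 8.02 revolutions

I = ½MR² = (1/2)(25.1)(0.691)² = 5.992 kg·m².
α = τ/I = 14.3/5.992 = 2.386 rad/s².
θ = ½αt² = ½(2.386)(6.50)² = 50.41 rad.
Revolutions = θ/(2π) = 8.023.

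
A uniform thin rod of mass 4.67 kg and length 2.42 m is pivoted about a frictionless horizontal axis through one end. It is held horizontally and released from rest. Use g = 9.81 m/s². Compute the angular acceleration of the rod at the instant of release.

About the pivot, I = (1/3)ML² = (1/3)(4.67)(2.42)² = 9.116 kg·m².
The weight acts at the center, a distance L/2 = 1.210 m from the pivot; τ = Mg(L/2) = 55.43 N·m.
α = τ/I = 55.43/9.116 = 6.081 rad/s².

α ≈ 6.08 rad/s²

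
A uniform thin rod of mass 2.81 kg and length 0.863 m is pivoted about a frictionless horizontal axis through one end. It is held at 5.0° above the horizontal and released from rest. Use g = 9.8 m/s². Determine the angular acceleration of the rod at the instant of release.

About the pivot, I = (1/3)ML² = (1/3)(2.81)(0.863)² = 0.6976 kg·m².
The weight acts at the center, a distance L/2 = 0.4315 m from the pivot; τ = Mg(L/2) cos 5.0° = 11.84 N·m.
α = τ/I = 11.84/0.6976 = 16.97 rad/s².
(Equivalently α = (3g/(2L)) cos 5.0° = 16.97 rad/s².)

α ≈ 17.0 rad/s²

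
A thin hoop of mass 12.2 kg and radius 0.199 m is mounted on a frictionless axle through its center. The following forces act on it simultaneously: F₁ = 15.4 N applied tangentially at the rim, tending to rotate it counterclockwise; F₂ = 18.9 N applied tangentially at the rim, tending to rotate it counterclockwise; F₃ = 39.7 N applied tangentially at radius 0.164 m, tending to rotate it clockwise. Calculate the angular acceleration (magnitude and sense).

I = MR² = (12.2)(0.199)² = 0.4831 kg·m².
Taking counterclockwise as positive: τ₁ = +(15.4)(0.199) = +3.065 N·m; τ₂ = +(18.9)(0.199) = +3.761 N·m; τ₃ = −(39.7)(0.164) = −6.511 N·m.
Net torque τ = 0.3149 N·m.
α = τ/I = 0.3149/0.4831 = 0.6518 rad/s².

α ≈ 0.652 rad/s², counterclockwise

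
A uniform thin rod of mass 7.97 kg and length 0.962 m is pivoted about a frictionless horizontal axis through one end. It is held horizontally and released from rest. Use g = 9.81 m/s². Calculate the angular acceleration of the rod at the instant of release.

α ≈ 15.3 rad/s²

About the pivot, I = (1/3)ML² = (1/3)(7.97)(0.962)² = 2.459 kg·m².
The weight acts at the center, a distance L/2 = 0.4810 m from the pivot; τ = Mg(L/2) = 37.61 N·m.
α = τ/I = 37.61/2.459 = 15.30 rad/s².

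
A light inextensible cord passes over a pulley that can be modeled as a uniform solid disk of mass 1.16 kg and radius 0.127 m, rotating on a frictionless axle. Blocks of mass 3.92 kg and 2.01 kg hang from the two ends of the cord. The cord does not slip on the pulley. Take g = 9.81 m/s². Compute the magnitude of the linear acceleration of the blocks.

I = ½MR² = (1/2)(1.16)(0.127)² = 0.009355 kg·m².
Heavier block: m₁g − T₁ = m₁a. Lighter block: T₂ − m₂g = m₂a.
Pulley: (T₁ − T₂)R = Iα = I(a/R), so T₁ − T₂ = (I/R²)a = (1/2)M_p a = 0.5800·a.
Adding the three: (m₁ − m₂)g = (m₁ + m₂ + 0.5800)a, so a = (3.92 − 2.01)(9.81)/(3.92 + 2.01 + 0.5800) = 2.878 m/s².

a ≈ 2.88 m/s²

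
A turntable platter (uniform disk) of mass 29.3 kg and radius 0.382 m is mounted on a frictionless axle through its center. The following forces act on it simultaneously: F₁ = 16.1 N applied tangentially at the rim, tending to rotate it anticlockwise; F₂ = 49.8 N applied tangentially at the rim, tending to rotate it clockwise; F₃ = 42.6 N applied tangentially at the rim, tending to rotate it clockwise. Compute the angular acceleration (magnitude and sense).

I = ½MR² = (1/2)(29.3)(0.382)² = 2.138 kg·m².
Taking anticlockwise as positive: τ₁ = +(16.1)(0.382) = +6.150 N·m; τ₂ = −(49.8)(0.382) = −19.02 N·m; τ₃ = −(42.6)(0.382) = −16.27 N·m.
Net torque τ = -29.15 N·m.
α = τ/I = -29.15/2.138 = -13.63 rad/s².

α ≈ 13.6 rad/s², clockwise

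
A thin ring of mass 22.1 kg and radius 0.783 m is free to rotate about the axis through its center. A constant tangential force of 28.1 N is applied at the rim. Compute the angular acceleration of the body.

α ≈ 1.62 rad/s²

I = MR² = (22.1)(0.783)² = 13.55 kg·m².
τ = F R = (28.1)(0.783) = 22.00 N·m.
From τ = Iα: α = 22.00/13.55 = 1.624 rad/s².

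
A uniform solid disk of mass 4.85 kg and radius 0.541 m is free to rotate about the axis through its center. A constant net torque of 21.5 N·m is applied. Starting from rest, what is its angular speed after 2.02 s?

I = ½MR² = (1/2)(4.85)(0.541)² = 0.7098 kg·m².
α = τ/I = 21.5/0.7098 = 30.29 rad/s².
ω = ω₀ + αt = 0 + (30.29)(2.02) = 61.19 rad/s.

ω ≈ 61.2 rad/s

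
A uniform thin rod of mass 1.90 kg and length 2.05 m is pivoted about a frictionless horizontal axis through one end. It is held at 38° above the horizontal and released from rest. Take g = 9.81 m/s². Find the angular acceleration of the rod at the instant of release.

About the pivot, I = (1/3)ML² = (1/3)(1.90)(2.05)² = 2.662 kg·m².
The weight acts at the center, a distance L/2 = 1.025 m from the pivot; τ = Mg(L/2) cos 38° = 15.05 N·m.
α = τ/I = 15.05/2.662 = 5.656 rad/s².

α ≈ 5.66 rad/s²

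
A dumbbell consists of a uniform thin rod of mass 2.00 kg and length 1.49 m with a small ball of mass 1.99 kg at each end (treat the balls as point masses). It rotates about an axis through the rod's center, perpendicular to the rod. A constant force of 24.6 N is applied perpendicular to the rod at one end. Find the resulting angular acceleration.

α ≈ 7.11 rad/s²

I_rod = (1/12)ML² = (1/12)(2.00)(1.49)² = 0.3700 kg·m².
I_balls = 2·m·(L/2)² = 2(1.99)(0.7450)² = 2.209 kg·m².
Total I = 2.579 kg·m².
τ = F·(L/2) = (24.6)(0.745) = 18.33 N·m.
α = τ/I = 18.33/2.579 = 7.106 rad/s².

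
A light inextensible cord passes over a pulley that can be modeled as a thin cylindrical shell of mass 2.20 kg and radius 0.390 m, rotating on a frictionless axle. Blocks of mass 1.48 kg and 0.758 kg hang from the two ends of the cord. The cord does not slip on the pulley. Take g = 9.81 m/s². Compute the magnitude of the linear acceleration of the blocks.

I = MR² = (2.20)(0.390)² = 0.3346 kg·m².
Heavier block: m₁g − T₁ = m₁a. Lighter block: T₂ − m₂g = m₂a.
Pulley: (T₁ − T₂)R = Iα = I(a/R), so T₁ − T₂ = (I/R²)a = 1·M_p a = 2.200·a.
Adding the three: (m₁ − m₂)g = (m₁ + m₂ + 2.200)a, so a = (1.48 − 0.758)(9.81)/(1.48 + 0.758 + 2.200) = 1.596 m/s².

a ≈ 1.60 m/s²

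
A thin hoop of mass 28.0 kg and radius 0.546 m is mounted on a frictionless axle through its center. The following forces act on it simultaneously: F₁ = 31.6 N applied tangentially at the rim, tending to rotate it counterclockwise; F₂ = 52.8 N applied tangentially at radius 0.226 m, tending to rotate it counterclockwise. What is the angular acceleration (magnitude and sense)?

α ≈ 3.50 rad/s², counterclockwise

I = MR² = (28.0)(0.546)² = 8.347 kg·m².
Taking counterclockwise as positive: τ₁ = +(31.6)(0.546) = +17.25 N·m; τ₂ = +(52.8)(0.226) = +11.93 N·m.
Net torque τ = 29.19 N·m.
α = τ/I = 29.19/8.347 = 3.497 rad/s².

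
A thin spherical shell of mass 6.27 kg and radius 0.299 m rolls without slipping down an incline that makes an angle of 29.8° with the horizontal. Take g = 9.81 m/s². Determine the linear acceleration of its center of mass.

a ≈ 2.93 m/s²

Translation along the incline: Mg sinθ − f = Ma.
Rotation about the center: fR = Iα with I = (2/3)MR². No-slip gives a = αR, so f = (I/R²)a = (2/3)M a.
Substituting: Mg sinθ = (1 + 0.6667)Ma, so a = g sinθ/(1 + 0.6667) = (9.81) sin 29.8° / 1.667 = 2.925 m/s².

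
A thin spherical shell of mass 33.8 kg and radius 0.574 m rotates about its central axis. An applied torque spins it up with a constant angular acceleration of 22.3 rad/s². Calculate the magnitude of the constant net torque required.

I = (2/3)MR² = (2/3)(33.8)(0.574)² = 7.424 kg·m².
τ = Iα = (7.424)(22.30) = 165.6 N·m.

τ ≈ 166 N·m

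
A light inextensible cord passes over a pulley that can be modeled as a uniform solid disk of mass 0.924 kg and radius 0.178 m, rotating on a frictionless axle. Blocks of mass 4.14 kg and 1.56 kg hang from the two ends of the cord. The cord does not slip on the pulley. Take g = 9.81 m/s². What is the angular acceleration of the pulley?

I = ½MR² = (1/2)(0.924)(0.178)² = 0.01464 kg·m².
Heavier block: m₁g − T₁ = m₁a. Lighter block: T₂ − m₂g = m₂a.
Pulley: (T₁ − T₂)R = Iα = I(a/R), so T₁ − T₂ = (I/R²)a = (1/2)M_p a = 0.4620·a.
Adding the three: (m₁ − m₂)g = (m₁ + m₂ + 0.4620)a, so a = (4.14 − 1.56)(9.81)/(4.14 + 1.56 + 0.4620) = 4.107 m/s².
α = a/R = 4.107/0.178 = 23.08 rad/s².

α ≈ 23.1 rad/s²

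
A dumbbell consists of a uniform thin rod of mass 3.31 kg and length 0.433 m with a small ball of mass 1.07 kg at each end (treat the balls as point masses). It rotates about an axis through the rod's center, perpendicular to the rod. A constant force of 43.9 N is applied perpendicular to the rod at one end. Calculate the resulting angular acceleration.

α ≈ 62.5 rad/s²

I_rod = (1/12)ML² = (1/12)(3.31)(0.433)² = 0.05172 kg·m².
I_balls = 2·m·(L/2)² = 2(1.07)(0.2165)² = 0.1003 kg·m².
Total I = 0.1520 kg·m².
τ = F·(L/2) = (43.9)(0.216) = 9.504 N·m.
α = τ/I = 9.504/0.1520 = 62.52 rad/s².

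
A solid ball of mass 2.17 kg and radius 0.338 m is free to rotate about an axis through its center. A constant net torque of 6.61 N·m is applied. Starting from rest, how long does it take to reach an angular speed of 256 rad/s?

t ≈ 3.84 s

I = (2/5)MR² = (2/5)(2.17)(0.338)² = 0.09916 kg·m².
α = τ/I = 6.61/0.09916 = 66.66 rad/s².
ω = αt ⇒ t = ω/α = 256/66.66 = 3.841 s.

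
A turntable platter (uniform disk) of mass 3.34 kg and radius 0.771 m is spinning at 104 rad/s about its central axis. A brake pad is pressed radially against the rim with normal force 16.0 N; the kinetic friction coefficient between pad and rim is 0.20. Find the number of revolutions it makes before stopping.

≈ 346 revolutions

I = ½MR² = (1/2)(3.34)(0.771)² = 0.9927 kg·m².
Friction force f = μN = (0.20)(16.0) = 3.200 N at the rim; torque magnitude τ = fR = 2.467 N·m, opposing ω.
|α| = τ/I = 2.467/0.9927 = 2.485 rad/s² (deceleration).
ω² = ω₀² − 2|α|θ with ω = 0 ⇒ θ = ω₀²/(2|α|) = 2176 rad = 346.3 rev.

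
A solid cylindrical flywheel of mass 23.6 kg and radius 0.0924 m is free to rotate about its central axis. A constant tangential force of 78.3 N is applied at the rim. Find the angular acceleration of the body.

I = ½MR² = (1/2)(23.6)(0.0924)² = 0.1007 kg·m².
τ = F R = (78.3)(0.0924) = 7.235 N·m.
From τ = Iα: α = 7.235/0.1007 = 71.81 rad/s².

α ≈ 71.8 rad/s²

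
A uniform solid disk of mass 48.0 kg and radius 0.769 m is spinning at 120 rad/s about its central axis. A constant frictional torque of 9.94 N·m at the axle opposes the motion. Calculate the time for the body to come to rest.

I = ½MR² = (1/2)(48.0)(0.769)² = 14.19 kg·m².
The net torque has magnitude 9.94 N·m, opposing ω.
|α| = τ/I = 9.940/14.19 = 0.7004 rad/s² (deceleration).
0 = ω₀ − |α|t ⇒ t = ω₀/|α| = 120/0.7004 = 171.3 s.

t ≈ 171 s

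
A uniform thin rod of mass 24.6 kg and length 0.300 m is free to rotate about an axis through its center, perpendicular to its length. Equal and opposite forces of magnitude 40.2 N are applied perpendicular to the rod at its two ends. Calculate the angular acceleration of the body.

α ≈ 65.4 rad/s²

I = (1/12)ML² = (1/12)(24.6)(0.300)² = 0.1845 kg·m².
The couple gives τ = F·(L/2) + F·(L/2) = F L = (40.2)(0.300) = 12.06 N·m.
Newton's second law for rotation, τ = Iα, gives α = τ/I = 12.06/0.1845 = 65.37 rad/s².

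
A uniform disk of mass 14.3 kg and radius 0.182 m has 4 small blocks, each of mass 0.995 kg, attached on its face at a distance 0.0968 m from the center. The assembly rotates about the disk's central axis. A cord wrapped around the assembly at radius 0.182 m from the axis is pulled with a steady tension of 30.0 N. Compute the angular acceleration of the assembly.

α ≈ 19.9 rad/s²

I_disk = ½MR² = ½(14.3)(0.182)² = 0.2368 kg·m².
I_blocks = 4·m·r² = 4(0.995)(0.0968)² = 0.03729 kg·m².
Total I = 0.2741 kg·m².
τ = F r = (30.0)(0.182) = 5.460 N·m.
α = τ/I = 5.460/0.2741 = 19.92 rad/s².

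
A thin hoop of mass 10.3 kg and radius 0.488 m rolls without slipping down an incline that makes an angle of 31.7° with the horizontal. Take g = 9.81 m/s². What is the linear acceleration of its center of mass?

Translation along the incline: Mg sinθ − f = Ma.
Rotation about the center: fR = Iα with I = MR². No-slip gives a = αR, so f = (I/R²)a = M a.
Substituting: Mg sinθ = (1 + 1.000)Ma, so a = g sinθ/(1 + 1.000) = (9.81) sin 31.7° / 2.000 = 2.577 m/s².

a ≈ 2.58 m/s²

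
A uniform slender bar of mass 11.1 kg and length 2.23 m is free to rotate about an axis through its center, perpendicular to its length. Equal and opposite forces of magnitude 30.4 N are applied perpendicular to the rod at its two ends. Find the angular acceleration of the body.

I = (1/12)ML² = (1/12)(11.1)(2.23)² = 4.600 kg·m².
The couple gives τ = F·(L/2) + F·(L/2) = F L = (30.4)(2.23) = 67.79 N·m.
From τ = Iα: α = 67.79/4.600 = 14.74 rad/s².

α ≈ 14.7 rad/s²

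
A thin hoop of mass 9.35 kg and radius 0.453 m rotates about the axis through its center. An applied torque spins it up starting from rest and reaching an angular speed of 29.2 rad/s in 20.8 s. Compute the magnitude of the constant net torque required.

τ ≈ 2.69 N·m

I = MR² = (9.35)(0.453)² = 1.919 kg·m².
α = Δω/Δt = (29.2 − 0)/20.8 = 1.404 rad/s².
τ = Iα = (1.919)(1.404) = 2.694 N·m.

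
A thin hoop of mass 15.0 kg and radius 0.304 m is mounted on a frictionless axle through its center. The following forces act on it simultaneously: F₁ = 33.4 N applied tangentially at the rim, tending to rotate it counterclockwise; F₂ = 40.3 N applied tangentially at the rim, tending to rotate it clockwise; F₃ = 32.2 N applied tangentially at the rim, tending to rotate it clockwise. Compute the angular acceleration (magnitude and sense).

α ≈ 8.57 rad/s², clockwise

I = MR² = (15.0)(0.304)² = 1.386 kg·m².
Taking counterclockwise as positive: τ₁ = +(33.4)(0.304) = +10.15 N·m; τ₂ = −(40.3)(0.304) = −12.25 N·m; τ₃ = −(32.2)(0.304) = −9.789 N·m.
Net torque τ = -11.89 N·m.
α = τ/I = -11.89/1.386 = -8.575 rad/s².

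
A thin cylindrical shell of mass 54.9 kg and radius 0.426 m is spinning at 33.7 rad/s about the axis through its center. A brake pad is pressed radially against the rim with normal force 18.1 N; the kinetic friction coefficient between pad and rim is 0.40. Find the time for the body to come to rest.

I = MR² = (54.9)(0.426)² = 9.963 kg·m².
Friction force f = μN = (0.40)(18.1) = 7.240 N at the rim; torque magnitude τ = fR = 3.084 N·m, opposing ω.
|α| = τ/I = 3.084/9.963 = 0.3096 rad/s² (deceleration).
0 = ω₀ − |α|t ⇒ t = ω₀/|α| = 33.7/0.3096 = 108.9 s.

t ≈ 109 s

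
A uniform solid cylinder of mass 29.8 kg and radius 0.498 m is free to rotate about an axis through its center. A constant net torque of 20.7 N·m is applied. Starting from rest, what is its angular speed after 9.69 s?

I = ½MR² = (1/2)(29.8)(0.498)² = 3.695 kg·m².
α = τ/I = 20.7/3.695 = 5.602 rad/s².
ω = ω₀ + αt = 0 + (5.602)(9.69) = 54.28 rad/s.

ω ≈ 54.3 rad/s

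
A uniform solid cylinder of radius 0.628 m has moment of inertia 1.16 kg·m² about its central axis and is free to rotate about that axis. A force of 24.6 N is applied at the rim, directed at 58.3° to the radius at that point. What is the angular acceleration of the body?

Only the tangential component produces torque: τ = F R sinθ = (24.6)(0.628) sin 58.3° = 13.14 N·m.
From τ = Iα: α = 13.14/1.160 = 11.33 rad/s².

α ≈ 11.3 rad/s²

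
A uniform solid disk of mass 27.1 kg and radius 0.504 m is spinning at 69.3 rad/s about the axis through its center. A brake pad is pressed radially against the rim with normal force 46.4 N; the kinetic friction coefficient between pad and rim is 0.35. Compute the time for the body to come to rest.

I = ½MR² = (1/2)(27.1)(0.504)² = 3.442 kg·m².
Friction force f = μN = (0.35)(46.4) = 16.24 N at the rim; torque magnitude τ = fR = 8.185 N·m, opposing ω.
|α| = τ/I = 8.185/3.442 = 2.378 rad/s² (deceleration).
0 = ω₀ − |α|t ⇒ t = ω₀/|α| = 69.3/2.378 = 29.14 s.

t ≈ 29.1 s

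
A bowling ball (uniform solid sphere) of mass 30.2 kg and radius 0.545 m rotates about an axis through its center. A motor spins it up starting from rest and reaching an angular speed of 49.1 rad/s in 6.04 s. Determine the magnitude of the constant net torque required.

I = (2/5)MR² = (2/5)(30.2)(0.545)² = 3.588 kg·m².
α = Δω/Δt = (49.1 − 0)/6.04 = 8.129 rad/s².
τ = Iα = (3.588)(8.129) = 29.17 N·m.

τ ≈ 29.2 N·m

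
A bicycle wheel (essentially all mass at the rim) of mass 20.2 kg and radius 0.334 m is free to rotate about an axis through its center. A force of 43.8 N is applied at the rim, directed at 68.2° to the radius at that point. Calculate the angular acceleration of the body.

I = MR² = (20.2)(0.334)² = 2.253 kg·m².
Only the tangential component produces torque: τ = F R sinθ = (43.8)(0.334) sin 68.2° = 13.58 N·m.
Newton's second law for rotation, τ = Iα, gives α = τ/I = 13.58/2.253 = 6.028 rad/s².

α ≈ 6.03 rad/s²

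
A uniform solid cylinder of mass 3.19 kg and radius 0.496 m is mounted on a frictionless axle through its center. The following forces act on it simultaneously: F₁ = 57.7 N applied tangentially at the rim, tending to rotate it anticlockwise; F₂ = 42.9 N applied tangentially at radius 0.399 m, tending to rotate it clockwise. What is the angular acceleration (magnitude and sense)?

α ≈ 29.3 rad/s², anticlockwise

I = ½MR² = (1/2)(3.19)(0.496)² = 0.3924 kg·m².
Taking anticlockwise as positive: τ₁ = +(57.7)(0.496) = +28.62 N·m; τ₂ = −(42.9)(0.399) = −17.12 N·m.
Net torque τ = 11.50 N·m.
α = τ/I = 11.50/0.3924 = 29.31 rad/s².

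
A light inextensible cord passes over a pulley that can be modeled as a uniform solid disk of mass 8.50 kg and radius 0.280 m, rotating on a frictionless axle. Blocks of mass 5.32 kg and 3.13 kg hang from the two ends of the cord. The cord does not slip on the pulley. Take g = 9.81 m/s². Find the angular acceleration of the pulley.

I = ½MR² = (1/2)(8.50)(0.280)² = 0.3332 kg·m².
Heavier block: m₁g − T₁ = m₁a. Lighter block: T₂ − m₂g = m₂a.
Pulley: (T₁ − T₂)R = Iα = I(a/R), so T₁ − T₂ = (I/R²)a = (1/2)M_p a = 4.250·a.
Adding the three: (m₁ − m₂)g = (m₁ + m₂ + 4.250)a, so a = (5.32 − 3.13)(9.81)/(5.32 + 3.13 + 4.250) = 1.692 m/s².
α = a/R = 1.692/0.280 = 6.042 rad/s².

α ≈ 6.04 rad/s²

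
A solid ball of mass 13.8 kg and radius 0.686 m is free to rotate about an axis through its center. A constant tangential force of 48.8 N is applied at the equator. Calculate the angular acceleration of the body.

I = (2/5)MR² = (2/5)(13.8)(0.686)² = 2.598 kg·m².
τ = F R = (48.8)(0.686) = 33.48 N·m.
From τ = Iα: α = 33.48/2.598 = 12.89 rad/s².

α ≈ 12.9 rad/s²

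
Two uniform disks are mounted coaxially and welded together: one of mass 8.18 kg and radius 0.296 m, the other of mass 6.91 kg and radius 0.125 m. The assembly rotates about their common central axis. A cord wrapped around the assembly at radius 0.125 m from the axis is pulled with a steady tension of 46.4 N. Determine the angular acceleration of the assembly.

α ≈ 14.1 rad/s²

I = ½M₁R₁² + ½M₂R₂² = ½(8.18)(0.296)² + ½(6.91)(0.125)² = 0.4123 kg·m².
τ = F r = (46.4)(0.125) = 5.800 N·m.
α = τ/I = 5.800/0.4123 = 14.07 rad/s².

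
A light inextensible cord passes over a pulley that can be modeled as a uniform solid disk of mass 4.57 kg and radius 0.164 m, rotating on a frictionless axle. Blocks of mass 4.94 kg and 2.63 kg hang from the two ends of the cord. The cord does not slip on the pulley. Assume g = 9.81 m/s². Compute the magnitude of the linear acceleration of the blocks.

a ≈ 2.30 m/s²

I = ½MR² = (1/2)(4.57)(0.164)² = 0.06146 kg·m².
Heavier block: m₁g − T₁ = m₁a. Lighter block: T₂ − m₂g = m₂a.
Pulley: (T₁ − T₂)R = Iα = I(a/R), so T₁ − T₂ = (I/R²)a = (1/2)M_p a = 2.285·a.
Adding the three: (m₁ − m₂)g = (m₁ + m₂ + 2.285)a, so a = (4.94 − 2.63)(9.81)/(4.94 + 2.63 + 2.285) = 2.299 m/s².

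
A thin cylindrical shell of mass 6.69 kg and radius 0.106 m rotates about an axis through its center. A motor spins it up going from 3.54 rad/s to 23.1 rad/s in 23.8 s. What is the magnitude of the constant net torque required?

τ ≈ 0.0618 N·m

I = MR² = (6.69)(0.106)² = 0.07517 kg·m².
α = Δω/Δt = (23.1 − 3.54)/23.8 = 0.8218 rad/s².
τ = Iα = (0.07517)(0.8218) = 0.06178 N·m.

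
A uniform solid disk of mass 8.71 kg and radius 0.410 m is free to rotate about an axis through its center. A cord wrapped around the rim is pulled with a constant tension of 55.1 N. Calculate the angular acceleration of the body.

α ≈ 30.9 rad/s²

I = ½MR² = (1/2)(8.71)(0.410)² = 0.7321 kg·m².
τ = F R = (55.1)(0.410) = 22.59 N·m.
From τ = Iα: α = 22.59/0.7321 = 30.86 rad/s².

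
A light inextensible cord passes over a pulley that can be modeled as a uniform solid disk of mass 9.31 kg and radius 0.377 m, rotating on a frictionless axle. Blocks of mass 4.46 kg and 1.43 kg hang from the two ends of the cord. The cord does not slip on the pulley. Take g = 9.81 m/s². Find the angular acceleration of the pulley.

α ≈ 7.48 rad/s²

I = ½MR² = (1/2)(9.31)(0.377)² = 0.6616 kg·m².
Heavier block: m₁g − T₁ = m₁a. Lighter block: T₂ − m₂g = m₂a.
Pulley: (T₁ − T₂)R = Iα = I(a/R), so T₁ − T₂ = (I/R²)a = (1/2)M_p a = 4.655·a.
Adding the three: (m₁ − m₂)g = (m₁ + m₂ + 4.655)a, so a = (4.46 − 1.43)(9.81)/(4.46 + 1.43 + 4.655) = 2.819 m/s².
α = a/R = 2.819/0.377 = 7.477 rad/s².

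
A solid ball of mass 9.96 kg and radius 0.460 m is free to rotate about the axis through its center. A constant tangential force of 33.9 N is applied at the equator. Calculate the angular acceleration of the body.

I = (2/5)MR² = (2/5)(9.96)(0.460)² = 0.8430 kg·m².
τ = F R = (33.9)(0.460) = 15.59 N·m.
From τ = Iα: α = 15.59/0.8430 = 18.50 rad/s².

α ≈ 18.5 rad/s²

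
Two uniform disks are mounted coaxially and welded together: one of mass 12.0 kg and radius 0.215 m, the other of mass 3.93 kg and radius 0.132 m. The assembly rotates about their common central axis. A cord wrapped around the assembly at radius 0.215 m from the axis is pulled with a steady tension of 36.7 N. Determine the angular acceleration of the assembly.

α ≈ 25.3 rad/s²

I = ½M₁R₁² + ½M₂R₂² = ½(12.0)(0.215)² + ½(3.93)(0.132)² = 0.3116 kg·m².
τ = F r = (36.7)(0.215) = 7.891 N·m.
α = τ/I = 7.891/0.3116 = 25.32 rad/s².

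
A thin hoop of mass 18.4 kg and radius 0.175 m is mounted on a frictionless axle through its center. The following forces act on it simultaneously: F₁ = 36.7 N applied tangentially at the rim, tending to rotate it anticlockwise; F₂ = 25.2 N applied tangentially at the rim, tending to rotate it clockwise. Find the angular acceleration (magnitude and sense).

I = MR² = (18.4)(0.175)² = 0.5635 kg·m².
Taking anticlockwise as positive: τ₁ = +(36.7)(0.175) = +6.423 N·m; τ₂ = −(25.2)(0.175) = −4.410 N·m.
Net torque τ = 2.013 N·m.
α = τ/I = 2.013/0.5635 = 3.571 rad/s².

α ≈ 3.57 rad/s², anticlockwise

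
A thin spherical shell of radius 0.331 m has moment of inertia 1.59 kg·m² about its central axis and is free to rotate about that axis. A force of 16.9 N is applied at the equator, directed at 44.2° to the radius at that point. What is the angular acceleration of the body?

α ≈ 2.45 rad/s²

Only the tangential component produces torque: τ = F R sinθ = (16.9)(0.331) sin 44.2° = 3.900 N·m.
Newton's second law for rotation, τ = Iα, gives α = τ/I = 3.900/1.590 = 2.453 rad/s².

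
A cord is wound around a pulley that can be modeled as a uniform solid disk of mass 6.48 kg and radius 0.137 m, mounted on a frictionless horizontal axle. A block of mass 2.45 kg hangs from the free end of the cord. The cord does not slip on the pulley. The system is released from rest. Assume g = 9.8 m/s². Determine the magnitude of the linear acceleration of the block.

I = ½MR² = (1/2)(6.48)(0.137)² = 0.06081 kg·m².
Block: mg − T = ma. Pulley: TR = Iα. No-slip: a = αR, so T = (I/R²)a = 3.240·a.
Then mg = (m + 3.240)a, so a = (2.45)(9.8)/(2.45 + 3.240) = 4.220 m/s².

a ≈ 4.22 m/s²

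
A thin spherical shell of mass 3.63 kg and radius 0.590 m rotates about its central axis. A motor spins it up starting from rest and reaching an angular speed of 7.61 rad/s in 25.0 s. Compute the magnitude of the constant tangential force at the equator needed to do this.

F ≈ 0.435 N

I = (2/3)MR² = (2/3)(3.63)(0.590)² = 0.8424 kg·m².
α = Δω/Δt = (7.61 − 0)/25.0 = 0.3044 rad/s².
The required torque is τ = Iα = (0.8424)(0.3044) = 0.2564 N·m.
A tangential force at the equator gives τ = FR, so F = τ/R = 0.2564/0.590 = 0.4346 N.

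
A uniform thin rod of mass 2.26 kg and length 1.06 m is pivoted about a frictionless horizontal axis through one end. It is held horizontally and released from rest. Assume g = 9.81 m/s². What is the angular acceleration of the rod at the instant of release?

α ≈ 13.9 rad/s²

About the pivot, I = (1/3)ML² = (1/3)(2.26)(1.06)² = 0.8464 kg·m².
The weight acts at the center, a distance L/2 = 0.5300 m from the pivot; τ = Mg(L/2) = 11.75 N·m.
α = τ/I = 11.75/0.8464 = 13.88 rad/s².
(Equivalently α = (3g/(2L)) = 13.88 rad/s².)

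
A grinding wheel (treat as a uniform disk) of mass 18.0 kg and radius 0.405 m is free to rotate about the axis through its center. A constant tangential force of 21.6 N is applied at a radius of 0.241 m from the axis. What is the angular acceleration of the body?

α ≈ 3.53 rad/s²

I = ½MR² = (1/2)(18.0)(0.405)² = 1.476 kg·m².
τ = F·r = (21.6)(0.241) = 5.206 N·m.
From τ = Iα: α = 5.206/1.476 = 3.526 rad/s².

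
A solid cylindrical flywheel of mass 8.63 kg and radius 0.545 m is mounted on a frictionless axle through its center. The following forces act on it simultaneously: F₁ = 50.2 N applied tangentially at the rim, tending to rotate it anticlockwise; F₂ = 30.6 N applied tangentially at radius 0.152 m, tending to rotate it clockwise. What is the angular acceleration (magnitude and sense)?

α ≈ 17.7 rad/s², anticlockwise

I = ½MR² = (1/2)(8.63)(0.545)² = 1.282 kg·m².
Taking anticlockwise as positive: τ₁ = +(50.2)(0.545) = +27.36 N·m; τ₂ = −(30.6)(0.152) = −4.651 N·m.
Net torque τ = 22.71 N·m.
α = τ/I = 22.71/1.282 = 17.72 rad/s².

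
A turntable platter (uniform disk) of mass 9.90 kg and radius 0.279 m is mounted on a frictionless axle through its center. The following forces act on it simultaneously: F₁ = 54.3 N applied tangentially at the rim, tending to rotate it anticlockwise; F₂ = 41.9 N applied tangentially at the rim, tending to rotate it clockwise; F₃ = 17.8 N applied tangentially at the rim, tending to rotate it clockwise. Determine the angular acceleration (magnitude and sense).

α ≈ 3.91 rad/s², clockwise

I = ½MR² = (1/2)(9.90)(0.279)² = 0.3853 kg·m².
Taking anticlockwise as positive: τ₁ = +(54.3)(0.279) = +15.15 N·m; τ₂ = −(41.9)(0.279) = −11.69 N·m; τ₃ = −(17.8)(0.279) = −4.966 N·m.
Net torque τ = -1.507 N·m.
α = τ/I = -1.507/0.3853 = -3.910 rad/s².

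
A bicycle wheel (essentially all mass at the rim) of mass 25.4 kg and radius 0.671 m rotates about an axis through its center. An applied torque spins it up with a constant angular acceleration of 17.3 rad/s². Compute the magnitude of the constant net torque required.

I = MR² = (25.4)(0.671)² = 11.44 kg·m².
τ = Iα = (11.44)(17.30) = 197.8 N·m.

τ ≈ 198 N·m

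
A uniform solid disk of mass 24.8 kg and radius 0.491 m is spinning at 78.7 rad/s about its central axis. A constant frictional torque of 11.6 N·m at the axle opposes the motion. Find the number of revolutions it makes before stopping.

≈ 127 revolutions

I = ½MR² = (1/2)(24.8)(0.491)² = 2.989 kg·m².
The net torque has magnitude 11.6 N·m, opposing ω.
|α| = τ/I = 11.60/2.989 = 3.880 rad/s² (deceleration).
ω² = ω₀² − 2|α|θ with ω = 0 ⇒ θ = ω₀²/(2|α|) = 798.1 rad = 127.0 rev.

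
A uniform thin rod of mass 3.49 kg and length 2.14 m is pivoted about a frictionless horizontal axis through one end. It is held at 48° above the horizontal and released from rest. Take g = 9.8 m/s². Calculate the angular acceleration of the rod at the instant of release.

α ≈ 4.60 rad/s²

About the pivot, I = (1/3)ML² = (1/3)(3.49)(2.14)² = 5.328 kg·m².
The weight acts at the center, a distance L/2 = 1.070 m from the pivot; τ = Mg(L/2) cos 48° = 24.49 N·m.
α = τ/I = 24.49/5.328 = 4.596 rad/s².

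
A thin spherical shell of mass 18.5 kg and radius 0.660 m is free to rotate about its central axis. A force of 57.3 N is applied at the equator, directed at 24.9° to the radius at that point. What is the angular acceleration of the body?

α ≈ 2.96 rad/s²

I = (2/3)MR² = (2/3)(18.5)(0.660)² = 5.372 kg·m².
Only the tangential component produces torque: τ = F R sinθ = (57.3)(0.660) sin 24.9° = 15.92 N·m.
From τ = Iα: α = 15.92/5.372 = 2.964 rad/s².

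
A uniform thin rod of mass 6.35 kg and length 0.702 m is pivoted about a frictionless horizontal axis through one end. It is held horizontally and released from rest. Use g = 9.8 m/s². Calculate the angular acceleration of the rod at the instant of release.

About the pivot, I = (1/3)ML² = (1/3)(6.35)(0.702)² = 1.043 kg·m².
The weight acts at the center, a distance L/2 = 0.3510 m from the pivot; τ = Mg(L/2) = 21.84 N·m.
α = τ/I = 21.84/1.043 = 20.94 rad/s².
(Equivalently α = (3g/(2L)) = 20.94 rad/s².)

α ≈ 20.9 rad/s²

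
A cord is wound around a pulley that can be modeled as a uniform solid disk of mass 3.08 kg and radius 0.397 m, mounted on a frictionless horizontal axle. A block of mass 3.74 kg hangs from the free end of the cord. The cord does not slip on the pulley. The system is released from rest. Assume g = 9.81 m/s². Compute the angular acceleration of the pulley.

I = ½MR² = (1/2)(3.08)(0.397)² = 0.2427 kg·m².
Block: mg − T = ma. Pulley: TR = Iα. No-slip: a = αR, so T = (I/R²)a = 1.540·a.
Then mg = (m + 1.540)a, so a = (3.74)(9.81)/(3.74 + 1.540) = 6.949 m/s².
α = a/R = 6.949/0.397 = 17.50 rad/s².

α ≈ 17.5 rad/s²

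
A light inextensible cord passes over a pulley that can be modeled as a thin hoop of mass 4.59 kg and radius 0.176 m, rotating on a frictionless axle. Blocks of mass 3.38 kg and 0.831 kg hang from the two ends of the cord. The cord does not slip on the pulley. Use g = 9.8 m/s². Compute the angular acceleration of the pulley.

α ≈ 16.1 rad/s²

I = MR² = (4.59)(0.176)² = 0.1422 kg·m².
Heavier block: m₁g − T₁ = m₁a. Lighter block: T₂ − m₂g = m₂a.
Pulley: (T₁ − T₂)R = Iα = I(a/R), so T₁ − T₂ = (I/R²)a = 1·M_p a = 4.590·a.
Adding the three: (m₁ − m₂)g = (m₁ + m₂ + 4.590)a, so a = (3.38 − 0.831)(9.8)/(3.38 + 0.831 + 4.590) = 2.838 m/s².
α = a/R = 2.838/0.176 = 16.13 rad/s².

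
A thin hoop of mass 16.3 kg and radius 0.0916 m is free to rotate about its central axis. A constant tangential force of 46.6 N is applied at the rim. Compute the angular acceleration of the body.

α ≈ 31.2 rad/s²

I = MR² = (16.3)(0.0916)² = 0.1368 kg·m².
τ = F R = (46.6)(0.0916) = 4.269 N·m.
From τ = Iα: α = 4.269/0.1368 = 31.21 rad/s².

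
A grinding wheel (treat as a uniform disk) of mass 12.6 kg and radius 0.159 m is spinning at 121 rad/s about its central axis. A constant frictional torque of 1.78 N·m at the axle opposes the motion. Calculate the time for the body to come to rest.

I = ½MR² = (1/2)(12.6)(0.159)² = 0.1593 kg·m².
The net torque has magnitude 1.78 N·m, opposing ω.
|α| = τ/I = 1.780/0.1593 = 11.18 rad/s² (deceleration).
0 = ω₀ − |α|t ⇒ t = ω₀/|α| = 121/11.18 = 10.83 s.

t ≈ 10.8 s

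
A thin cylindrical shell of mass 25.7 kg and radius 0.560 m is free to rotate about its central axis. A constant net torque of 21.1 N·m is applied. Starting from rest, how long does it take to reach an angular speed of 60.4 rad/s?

t ≈ 23.1 s

I = MR² = (25.7)(0.560)² = 8.060 kg·m².
α = τ/I = 21.1/8.060 = 2.618 rad/s².
ω = αt ⇒ t = ω/α = 60.4/2.618 = 23.07 s.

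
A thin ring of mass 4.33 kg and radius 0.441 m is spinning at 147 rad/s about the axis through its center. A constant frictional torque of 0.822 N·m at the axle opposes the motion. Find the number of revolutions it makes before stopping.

≈ 1760 revolutions

I = MR² = (4.33)(0.441)² = 0.8421 kg·m².
The net torque has magnitude 0.822 N·m, opposing ω.
|α| = τ/I = 0.8220/0.8421 = 0.9761 rad/s² (deceleration).
ω² = ω₀² − 2|α|θ with ω = 0 ⇒ θ = ω₀²/(2|α|) = 11070 rad = 1762 rev.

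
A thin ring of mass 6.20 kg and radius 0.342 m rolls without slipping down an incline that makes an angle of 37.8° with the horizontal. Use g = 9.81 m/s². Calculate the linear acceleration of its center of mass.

Translation along the incline: Mg sinθ − f = Ma.
Rotation about the center: fR = Iα with I = MR². No-slip gives a = αR, so f = (I/R²)a = M a.
Substituting: Mg sinθ = (1 + 1.000)Ma, so a = g sinθ/(1 + 1.000) = (9.81) sin 37.8° / 2.000 = 3.006 m/s².

a ≈ 3.01 m/s²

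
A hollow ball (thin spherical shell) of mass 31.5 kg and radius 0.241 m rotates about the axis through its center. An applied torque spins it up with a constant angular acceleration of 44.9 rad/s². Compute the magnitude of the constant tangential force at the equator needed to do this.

I = (2/3)MR² = (2/3)(31.5)(0.241)² = 1.220 kg·m².
The required torque is τ = Iα = (1.220)(44.90) = 54.76 N·m.
A tangential force at the equator gives τ = FR, so F = τ/R = 54.76/0.241 = 227.2 N.

F ≈ 227 N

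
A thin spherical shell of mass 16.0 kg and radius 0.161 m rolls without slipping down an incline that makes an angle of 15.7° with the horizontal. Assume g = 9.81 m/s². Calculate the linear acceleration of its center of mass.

a ≈ 1.59 m/s²

Translation along the incline: Mg sinθ − f = Ma.
Rotation about the center: fR = Iα with I = (2/3)MR². No-slip gives a = αR, so f = (I/R²)a = (2/3)M a.
Substituting: Mg sinθ = (1 + 0.6667)Ma, so a = g sinθ/(1 + 0.6667) = (9.81) sin 15.7° / 1.667 = 1.593 m/s².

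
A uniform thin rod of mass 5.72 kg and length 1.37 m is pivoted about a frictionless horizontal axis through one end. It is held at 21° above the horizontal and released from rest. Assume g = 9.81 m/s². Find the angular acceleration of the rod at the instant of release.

α ≈ 10.0 rad/s²

About the pivot, I = (1/3)ML² = (1/3)(5.72)(1.37)² = 3.579 kg·m².
The weight acts at the center, a distance L/2 = 0.6850 m from the pivot; τ = Mg(L/2) cos 21° = 35.88 N·m.
α = τ/I = 35.88/3.579 = 10.03 rad/s².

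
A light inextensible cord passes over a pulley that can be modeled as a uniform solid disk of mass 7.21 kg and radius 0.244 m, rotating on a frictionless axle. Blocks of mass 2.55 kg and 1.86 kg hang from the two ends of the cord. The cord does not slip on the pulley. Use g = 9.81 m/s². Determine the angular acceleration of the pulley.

α ≈ 3.46 rad/s²

I = ½MR² = (1/2)(7.21)(0.244)² = 0.2146 kg·m².
Heavier block: m₁g − T₁ = m₁a. Lighter block: T₂ − m₂g = m₂a.
Pulley: (T₁ − T₂)R = Iα = I(a/R), so T₁ − T₂ = (I/R²)a = (1/2)M_p a = 3.605·a.
Adding the three: (m₁ − m₂)g = (m₁ + m₂ + 3.605)a, so a = (2.55 − 1.86)(9.81)/(2.55 + 1.86 + 3.605) = 0.8445 m/s².
α = a/R = 0.8445/0.244 = 3.461 rad/s².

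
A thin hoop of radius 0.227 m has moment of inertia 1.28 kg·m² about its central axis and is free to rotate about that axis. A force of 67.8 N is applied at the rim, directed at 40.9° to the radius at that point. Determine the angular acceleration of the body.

α ≈ 7.87 rad/s²

Only the tangential component produces torque: τ = F R sinθ = (67.8)(0.227) sin 40.9° = 10.08 N·m.
From τ = Iα: α = 10.08/1.280 = 7.873 rad/s².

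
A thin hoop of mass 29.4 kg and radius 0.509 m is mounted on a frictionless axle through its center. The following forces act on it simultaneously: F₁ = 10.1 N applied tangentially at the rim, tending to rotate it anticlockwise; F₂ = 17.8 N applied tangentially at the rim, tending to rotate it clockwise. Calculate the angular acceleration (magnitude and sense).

α ≈ 0.515 rad/s², clockwise

I = MR² = (29.4)(0.509)² = 7.617 kg·m².
Taking anticlockwise as positive: τ₁ = +(10.1)(0.509) = +5.141 N·m; τ₂ = −(17.8)(0.509) = −9.060 N·m.
Net torque τ = -3.919 N·m.
α = τ/I = -3.919/7.617 = -0.5145 rad/s².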